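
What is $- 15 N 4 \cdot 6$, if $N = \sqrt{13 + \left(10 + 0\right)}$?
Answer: $- 360 \sqrt{23} \approx -1726.5$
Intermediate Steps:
$N = \sqrt{23}$ ($N = \sqrt{13 + 10} = \sqrt{23} \approx 4.7958$)
$- 15 N 4 \cdot 6 = - 15 \sqrt{23} \cdot 4 \cdot 6 = - 15 \sqrt{23} \cdot 24 = - 360 \sqrt{23}$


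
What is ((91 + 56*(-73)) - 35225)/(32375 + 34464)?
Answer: -39222/66839 ≈ -0.58681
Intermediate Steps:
((91 + 56*(-73)) - 35225)/(32375 + 34464) = ((91 - 4088) - 35225)/66839 = (-3997 - 35225)*(1/66839) = -39222*1/66839 = -39222/66839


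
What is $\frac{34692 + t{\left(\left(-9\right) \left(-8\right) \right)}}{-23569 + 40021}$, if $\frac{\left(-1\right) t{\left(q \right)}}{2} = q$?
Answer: $\frac{2879}{1371} \approx 2.0999$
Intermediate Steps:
$t{\left(q \right)} = - 2 q$
$\frac{34692 + t{\left(\left(-9\right) \left(-8\right) \right)}}{-23569 + 40021} = \frac{34692 - 2 \left(\left(-9\right) \left(-8\right)\right)}{-23569 + 40021} = \frac{34692 - 144}{16452} = \left(34692 - 144\right) \frac{1}{16452} = 34548 \cdot \frac{1}{16452} = \frac{2879}{1371}$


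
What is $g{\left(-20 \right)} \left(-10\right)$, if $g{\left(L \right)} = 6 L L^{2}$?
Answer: $480000$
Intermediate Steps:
$g{\left(L \right)} = 6 L^{3}$
$g{\left(-20 \right)} \left(-10\right) = 6 \left(-20\right)^{3} \left(-10\right) = 6 \left(-8000\right) \left(-10\right) = \left(-48000\right) \left(-10\right) = 480000$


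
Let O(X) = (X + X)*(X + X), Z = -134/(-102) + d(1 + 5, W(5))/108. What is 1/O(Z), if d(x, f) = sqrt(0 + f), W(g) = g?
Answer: 4903970230836/33829334057401 - 69110109792*sqrt(5)/33829334057401 ≈ 0.14039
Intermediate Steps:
d(x, f) = sqrt(f)
Z = 67/51 + sqrt(5)/108 (Z = -134/(-102) + sqrt(5)/108 = -134*(-1/102) + sqrt(5)*(1/108) = 67/51 + sqrt(5)/108 ≈ 1.3344)
O(X) = 4*X**2 (O(X) = (2*X)*(2*X) = 4*X**2)
1/O(Z) = 1/(4*(67/51 + sqrt(5)/108)**2)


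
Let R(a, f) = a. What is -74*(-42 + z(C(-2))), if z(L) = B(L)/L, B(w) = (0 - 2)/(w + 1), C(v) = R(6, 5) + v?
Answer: 15577/5 ≈ 3115.4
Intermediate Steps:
C(v) = 6 + v
B(w) = -2/(1 + w)
z(L) = -2/(L*(1 + L)) (z(L) = (-2/(1 + L))/L = -2/(L*(1 + L)))
-74*(-42 + z(C(-2))) = -74*(-42 - 2/((6 - 2)*(1 + (6 - 2)))) = -74*(-42 - 2/(4*(1 + 4))) = -74*(-42 - 2*¼/5) = -74*(-42 - 2*¼*⅕) = -74*(-42 - ⅒) = -74*(-421/10) = 15577/5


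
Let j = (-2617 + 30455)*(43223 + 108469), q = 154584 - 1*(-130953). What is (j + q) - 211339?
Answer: 4222876094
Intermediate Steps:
q = 285537 (q = 154584 + 130953 = 285537)
j = 4222801896 (j = 27838*151692 = 4222801896)
(j + q) - 211339 = (4222801896 + 285537) - 211339 = 4223087433 - 211339 = 4222876094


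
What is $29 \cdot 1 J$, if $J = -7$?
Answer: $-203$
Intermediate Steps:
$29 \cdot 1 J = 29 \cdot 1 \left(-7\right) = 29 \left(-7\right) = -203$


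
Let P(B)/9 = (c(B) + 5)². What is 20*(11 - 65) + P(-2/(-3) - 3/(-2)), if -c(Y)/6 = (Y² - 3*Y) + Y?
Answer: -4031/4 ≈ -1007.8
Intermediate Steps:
c(Y) = -6*Y² + 12*Y (c(Y) = -6*((Y² - 3*Y) + Y) = -6*(Y² - 2*Y) = -6*Y² + 12*Y)
P(B) = 9*(5 + 6*B*(2 - B))² (P(B) = 9*(6*B*(2 - B) + 5)² = 9*(5 + 6*B*(2 - B))²)
20*(11 - 65) + P(-2/(-3) - 3/(-2)) = 20*(11 - 65) + 9*(-5 + 6*(-2/(-3) - 3/(-2))*(-2 + (-2/(-3) - 3/(-2))))² = 20*(-54) + 9*(-5 + 6*(-2*(-⅓) - 3*(-½))*(-2 + (-2*(-⅓) - 3*(-½))))² = -1080 + 9*(-5 + 6*(⅔ + 3/2)*(-2 + (⅔ + 3/2)))² = -1080 + 9*(-5 + 6*(13/6)*(-2 + 13/6))² = -1080 + 9*(-5 + 6*(13/6)*(⅙))² = -1080 + 9*(-5 + 13/6)² = -1080 + 9*(-17/6)² = -1080 + 9*(289/36) = -1080 + 289/4 = -4031/4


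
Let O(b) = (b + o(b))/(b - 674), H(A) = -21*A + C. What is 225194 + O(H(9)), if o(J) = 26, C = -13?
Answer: 49317530/219 ≈ 2.2519e+5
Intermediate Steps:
H(A) = -13 - 21*A (H(A) = -21*A - 13 = -13 - 21*A)
O(b) = (26 + b)/(-674 + b) (O(b) = (b + 26)/(b - 674) = (26 + b)/(-674 + b))
225194 + O(H(9)) = 225194 + (26 + (-13 - 21*9))/(-674 + (-13 - 21*9)) = 225194 + (26 + (-13 - 189))/(-674 + (-13 - 189)) = 225194 + (26 - 202)/(-674 - 202) = 225194 - 176/(-876) = 225194 - 1/876*(-176) = 225194 + 44/219 = 49317530/219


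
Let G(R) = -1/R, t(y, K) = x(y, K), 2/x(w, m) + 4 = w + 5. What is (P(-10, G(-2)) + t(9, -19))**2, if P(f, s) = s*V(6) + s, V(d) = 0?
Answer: 49/100 ≈ 0.49000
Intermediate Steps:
x(w, m) = 2/(1 + w) (x(w, m) = 2/(-4 + (w + 5)) = 2/(-4 + (5 + w)) = 2/(1 + w))
t(y, K) = 2/(1 + y)
P(f, s) = s (P(f, s) = s*0 + s = 0 + s = s)
(P(-10, G(-2)) + t(9, -19))**2 = (-1/(-2) + 2/(1 + 9))**2 = (-1*(-1/2) + 2/10)**2 = (1/2 + 2*(1/10))**2 = (1/2 + 1/5)**2 = (7/10)**2 = 49/100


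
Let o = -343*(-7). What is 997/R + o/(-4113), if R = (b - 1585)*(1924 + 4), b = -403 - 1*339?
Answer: -10776081517/18452793528 ≈ -0.58398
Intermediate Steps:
o = 2401
b = -742 (b = -403 - 339 = -742)
R = -4486456 (R = (-742 - 1585)*(1924 + 4) = -2327*1928 = -4486456)
997/R + o/(-4113) = 997/(-4486456) + 2401/(-4113) = 997*(-1/4486456) + 2401*(-1/4113) = -997/4486456 - 2401/4113 = -10776081517/18452793528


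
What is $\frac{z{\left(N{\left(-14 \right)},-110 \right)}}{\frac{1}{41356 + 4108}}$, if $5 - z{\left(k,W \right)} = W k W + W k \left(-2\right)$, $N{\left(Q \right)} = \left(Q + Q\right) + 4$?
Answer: $13443022840$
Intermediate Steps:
$N{\left(Q \right)} = 4 + 2 Q$ ($N{\left(Q \right)} = 2 Q + 4 = 4 + 2 Q$)
$z{\left(k,W \right)} = 5 - k W^{2} + 2 W k$ ($z{\left(k,W \right)} = 5 - \left(W k W + W k \left(-2\right)\right) = 5 - \left(k W^{2} - 2 W k\right) = 5 - k W^{2} + 2 W k$)
$\frac{z{\left(N{\left(-14 \right)},-110 \right)}}{\frac{1}{41356 + 4108}} = \frac{5 - \left(4 + 2 \left(-14\right)\right) \left(-110\right)^{2} + 2 \left(-110\right) \left(4 + 2 \left(-14\right)\right)}{\frac{1}{41356 + 4108}} = \frac{5 - \left(4 - 28\right) 12100 + 2 \left(-110\right) \left(4 - 28\right)}{\frac{1}{45464}} = \left(5 - \left(-24\right) 12100 + 2 \left(-110\right) \left(-24\right)\right) \frac{1}{\frac{1}{45464}} = \left(5 + 290400 + 5280\right) 45464 = 295685 \cdot 45464 = 13443022840$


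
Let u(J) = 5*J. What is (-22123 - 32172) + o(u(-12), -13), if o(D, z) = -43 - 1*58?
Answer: -54396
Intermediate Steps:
o(D, z) = -101 (o(D, z) = -43 - 58 = -101)
(-22123 - 32172) + o(u(-12), -13) = (-22123 - 32172) - 101 = -54295 - 101 = -54396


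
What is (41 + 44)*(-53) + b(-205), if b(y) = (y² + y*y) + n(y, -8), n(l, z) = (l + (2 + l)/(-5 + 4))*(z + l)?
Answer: 79971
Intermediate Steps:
n(l, z) = -2*l - 2*z (n(l, z) = (l + (2 + l)/(-1))*(l + z) = (l + (2 + l)*(-1))*(l + z) = (l + (-2 - l))*(l + z) = -2*(l + z) = -2*l - 2*z)
b(y) = 16 - 2*y + 2*y² (b(y) = (y² + y*y) + (-2*y - 2*(-8)) = (y² + y²) + (-2*y + 16) = 2*y² + (16 - 2*y) = 16 - 2*y + 2*y²)
(41 + 44)*(-53) + b(-205) = (41 + 44)*(-53) + (16 - 2*(-205) + 2*(-205)²) = 85*(-53) + (16 + 410 + 2*42025) = -4505 + (16 + 410 + 84050) = -4505 + 84476 = 79971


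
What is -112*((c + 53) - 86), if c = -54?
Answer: 9744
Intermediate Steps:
-112*((c + 53) - 86) = -112*((-54 + 53) - 86) = -112*(-1 - 86) = -112*(-87) = 9744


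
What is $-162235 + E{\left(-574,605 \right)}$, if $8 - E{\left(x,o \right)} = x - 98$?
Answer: $-161555$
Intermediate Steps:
$E{\left(x,o \right)} = 106 - x$ ($E{\left(x,o \right)} = 8 - \left(x - 98\right) = 8 - \left(-98 + x\right) = 106 - x$)
$-162235 + E{\left(-574,605 \right)} = -162235 + \left(106 - -574\right) = -162235 + \left(106 + 574\right) = -162235 + 680 = -161555$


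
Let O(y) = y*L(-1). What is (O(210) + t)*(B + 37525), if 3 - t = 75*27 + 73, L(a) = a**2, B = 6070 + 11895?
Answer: -104598650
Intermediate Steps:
B = 17965
O(y) = y (O(y) = y*(-1)**2 = y*1 = y)
t = -2095 (t = 3 - (75*27 + 73) = 3 - (2025 + 73) = 3 - 1*2098 = 3 - 2098 = -2095)
(O(210) + t)*(B + 37525) = (210 - 2095)*(17965 + 37525) = -1885*55490 = -104598650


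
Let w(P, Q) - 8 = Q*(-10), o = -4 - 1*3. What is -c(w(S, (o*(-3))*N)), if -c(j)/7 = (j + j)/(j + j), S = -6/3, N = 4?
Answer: 7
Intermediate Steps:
o = -7 (o = -4 - 3 = -7)
S = -2 (S = -6*⅓ = -2)
w(P, Q) = 8 - 10*Q (w(P, Q) = 8 + Q*(-10) = 8 - 10*Q)
c(j) = -7 (c(j) = -7*(j + j)/(j + j) = -7*2*j/(2*j) = -7*2*j*1/(2*j) = -7*1 = -7)
-c(w(S, (o*(-3))*N)) = -1*(-7) = 7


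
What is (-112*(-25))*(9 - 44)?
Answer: -98000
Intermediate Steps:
(-112*(-25))*(9 - 44) = 2800*(-35) = -98000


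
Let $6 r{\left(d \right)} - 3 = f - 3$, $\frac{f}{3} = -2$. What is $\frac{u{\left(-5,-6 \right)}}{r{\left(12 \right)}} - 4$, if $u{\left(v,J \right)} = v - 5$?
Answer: $6$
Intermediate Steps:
$f = -6$ ($f = 3 \left(-2\right) = -6$)
$r{\left(d \right)} = -1$ ($r{\left(d \right)} = \frac{1}{2} + \frac{-6 - 3}{6} = \frac{1}{2} + \frac{1}{6} \left(-9\right) = \frac{1}{2} - \frac{3}{2} = -1$)
$u{\left(v,J \right)} = -5 + v$
$\frac{u{\left(-5,-6 \right)}}{r{\left(12 \right)}} - 4 = \frac{-5 - 5}{-1} - 4 = \left(-10\right) \left(-1\right) - 4 = 10 - 4 = 6$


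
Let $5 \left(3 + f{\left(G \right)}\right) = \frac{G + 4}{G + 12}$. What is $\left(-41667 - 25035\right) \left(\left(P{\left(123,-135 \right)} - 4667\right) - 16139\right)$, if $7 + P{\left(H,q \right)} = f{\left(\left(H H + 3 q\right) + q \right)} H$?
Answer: $\frac{34342569053214}{24335} \approx 1.4112 \cdot 10^{9}$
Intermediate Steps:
$f{\left(G \right)} = -3 + \frac{4 + G}{5 \left(12 + G\right)}$ ($f{\left(G \right)} = -3 + \frac{\left(G + 4\right) \frac{1}{G + 12}}{5} = -3 + \frac{\left(4 + G\right) \frac{1}{12 + G}}{5} = -3 + \frac{\frac{1}{12 + G} \left(4 + G\right)}{5} = -3 + \frac{4 + G}{5 \left(12 + G\right)}$)
$P{\left(H,q \right)} = -7 + \frac{2 H \left(-88 - 28 q - 7 H^{2}\right)}{5 \left(12 + H^{2} + 4 q\right)}$ ($P{\left(H,q \right)} = -7 + \frac{2 \left(-88 - 7 \left(\left(H H + 3 q\right) + q\right)\right)}{5 \left(12 + \left(\left(H H + 3 q\right) + q\right)\right)} H = -7 + \frac{2 \left(-88 - 7 \left(\left(H^{2} + 3 q\right) + q\right)\right)}{5 \left(12 + \left(\left(H^{2} + 3 q\right) + q\right)\right)} H = -7 + \frac{2 \left(-88 - 7 \left(H^{2} + 4 q\right)\right)}{5 \left(12 + \left(H^{2} + 4 q\right)\right)} H = -7 + \frac{2 \left(-88 - \left(7 H^{2} + 28 q\right)\right)}{5 \left(12 + H^{2} + 4 q\right)} H = -7 + \frac{2 \left(-88 - 28 q - 7 H^{2}\right)}{5 \left(12 + H^{2} + 4 q\right)} H = -7 + \frac{2 H \left(-88 - 28 q - 7 H^{2}\right)}{5 \left(12 + H^{2} + 4 q\right)}$)
$\left(-41667 - 25035\right) \left(\left(P{\left(123,-135 \right)} - 4667\right) - 16139\right) = \left(-41667 - 25035\right) \left(\left(\frac{-420 - -18900 - 35 \cdot 123^{2} - 246 \left(88 + 7 \cdot 123^{2} + 28 \left(-135\right)\right)}{5 \left(12 + 123^{2} + 4 \left(-135\right)\right)} - 4667\right) - 16139\right) = - 66702 \left(\left(\frac{-420 + 18900 - 529515 - 246 \left(88 + 7 \cdot 15129 - 3780\right)}{5 \left(12 + 15129 - 540\right)} - 4667\right) - 16139\right) = - 66702 \left(\left(\frac{-420 + 18900 - 529515 - 246 \left(88 + 105903 - 3780\right)}{5 \cdot 14601} - 4667\right) - 16139\right) = - 66702 \left(\left(\frac{1}{5} \cdot \frac{1}{14601} \left(-420 + 18900 - 529515 - 246 \cdot 102211\right) - 4667\right) - 16139\right) = - 66702 \left(\left(\frac{1}{5} \cdot \frac{1}{14601} \left(-420 + 18900 - 529515 - 25143906\right) - 4667\right) - 16139\right) = - 66702 \left(\left(\frac{1}{5} \cdot \frac{1}{14601} \left(-25654941\right) - 4667\right) - 16139\right) = - 66702 \left(\left(- \frac{8551647}{24335} - 4667\right) - 16139\right) = - 66702 \left(- \frac{122123092}{24335} - 16139\right) = \left(-66702\right) \left(- \frac{514865657}{24335}\right) = \frac{34342569053214}{24335}$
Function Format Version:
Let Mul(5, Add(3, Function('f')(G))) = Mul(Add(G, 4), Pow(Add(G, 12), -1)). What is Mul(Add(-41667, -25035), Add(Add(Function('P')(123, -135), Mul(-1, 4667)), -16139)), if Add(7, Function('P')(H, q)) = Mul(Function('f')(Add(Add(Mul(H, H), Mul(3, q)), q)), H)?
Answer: Rational(34342569053214, 24335) ≈ 1.4112e+9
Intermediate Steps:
Function('f')(G) = Add(-3, Mul(Rational(1, 5), Pow(Add(12, G), -1), Add(4, G))) (Function('f')(G) = Add(-3, Mul(Rational(1, 5), Mul(Add(G, 4), Pow(Add(G, 12), -1)))) = Add(-3, Mul(Rational(1, 5), Mul(Add(4, G), Pow(Add(12, G), -1)))) = Add(-3, Mul(Rational(1, 5), Mul(Pow(Add(12, G), -1), Add(4, G)))) = Add(-3, Mul(Rational(1, 5), Pow(Add(12, G), -1), Add(4, G))))
Function('P')(H, q) = Add(-7, Mul(Rational(2, 5), H, Pow(Add(12, Pow(H, 2), Mul(4, q)), -1), Add(-88, Mul(-28, q), Mul(-7, Pow(H, 2))))) (Function('P')(H, q) = Add(-7, Mul(Mul(Rational(2, 5), Pow(Add(12, Add(Add(Mul(H, H), Mul(3, q)), q)), -1), Add(-88, Mul(-7, Add(Add(Mul(H, H), Mul(3, q)), q)))), H)) = Add(-7, Mul(Mul(Rational(2, 5), Pow(Add(12, Add(Add(Pow(H, 2), Mul(3, q)), q)), -1), Add(-88, Mul(-7, Add(Add(Pow(H, 2), Mul(3, q)), q)))), H)) = Add(-7, Mul(Mul(Rational(2, 5), Pow(Add(12, Add(Pow(H, 2), Mul(4, q))), -1), Add(-88, Mul(-7, Add(Pow(H, 2), Mul(4, q))))), H)) = Add(-7, Mul(Mul(Rational(2, 5), Pow(Add(12, Pow(H, 2), Mul(4, q)), -1), Add(-88, Add(Mul(-28, q), Mul(-7, Pow(H, 2))))), H)) = Add(-7, Mul(Mul(Rational(2, 5), Pow(Add(12, Pow(H, 2), Mul(4, q)), -1), Add(-88, Mul(-28, q), Mul(-7, Pow(H, 2)))), H)) = Add(-7, Mul(Rational(2, 5), H, Pow(Add(12, Pow(H, 2), Mul(4, q)), -1), Add(-88, Mul(-28, q), Mul(-7, Pow(H, 2))))))
Mul(Add(-41667, -25035), Add(Add(Function('P')(123, -135), Mul(-1, 4667)), -16139)) = Mul(Add(-41667, -25035), Add(Add(Mul(Rational(1, 5), Pow(Add(12, Pow(123, 2), Mul(4, -135)), -1), Add(-420, Mul(-140, -135), Mul(-35, Pow(123, 2)), Mul(-2, 123, Add(88, Mul(7, Pow(123, 2)), Mul(28, -135))))), Mul(-1, 4667)), -16139)) = Mul(-66702, Add(Add(Mul(Rational(1, 5), Pow(Add(12, 15129, -540), -1), Add(-420, 18900, Mul(-35, 15129), Mul(-2, 123, Add(88, Mul(7, 15129), -3780)))), -4667), -16139)) = Mul(-66702, Add(Add(Mul(Rational(1, 5), Pow(14601, -1), Add(-420, 18900, -529515, Mul(-2, 123, Add(88, 105903, -3780)))), -4667), -16139)) = Mul(-66702, Add(Add(Mul(Rational(1, 5), Rational(1, 14601), Add(-420, 18900, -529515, Mul(-2, 123, 102211))), -4667), -16139)) = Mul(-66702, Add(Add(Mul(Rational(1, 5), Rational(1, 14601), Add(-420, 18900, -529515, -25143906)), -4667), -16139)) = Mul(-66702, Add(Add(Mul(Rational(1, 5), Rational(1, 14601), -25654941), -4667), -16139)) = Mul(-66702, Add(Add(Rational(-8551647, 24335), -4667), -16139)) = Mul(-66702, Add(Rational(-122123092, 24335), -16139)) = Mul(-66702, Rational(-514865657, 24335)) = Rational(34342569053214, 24335)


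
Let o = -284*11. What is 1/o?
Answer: -1/3124 ≈ -0.00032010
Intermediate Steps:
o = -3124
1/o = 1/(-3124) = -1/3124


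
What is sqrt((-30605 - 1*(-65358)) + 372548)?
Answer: sqrt(407301) ≈ 638.20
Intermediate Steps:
sqrt((-30605 - 1*(-65358)) + 372548) = sqrt((-30605 + 65358) + 372548) = sqrt(34753 + 372548) = sqrt(407301)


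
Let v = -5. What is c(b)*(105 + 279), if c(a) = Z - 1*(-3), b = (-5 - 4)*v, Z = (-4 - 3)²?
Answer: 19968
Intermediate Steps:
Z = 49 (Z = (-7)² = 49)
b = 45 (b = (-5 - 4)*(-5) = -9*(-5) = 45)
c(a) = 52 (c(a) = 49 - 1*(-3) = 49 + 3 = 52)
c(b)*(105 + 279) = 52*(105 + 279) = 52*384 = 19968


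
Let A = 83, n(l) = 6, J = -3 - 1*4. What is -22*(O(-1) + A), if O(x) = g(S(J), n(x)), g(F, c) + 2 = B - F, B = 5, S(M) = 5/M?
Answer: -13354/7 ≈ -1907.7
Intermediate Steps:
J = -7 (J = -3 - 4 = -7)
g(F, c) = 3 - F (g(F, c) = -2 + (5 - F) = 3 - F)
O(x) = 26/7 (O(x) = 3 - 5/(-7) = 3 - 5*(-1)/7 = 3 - 1*(-5/7) = 3 + 5/7 = 26/7)
-22*(O(-1) + A) = -22*(26/7 + 83) = -22*607/7 = -13354/7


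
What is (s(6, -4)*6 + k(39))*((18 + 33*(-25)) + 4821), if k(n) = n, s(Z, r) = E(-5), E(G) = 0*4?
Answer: 156546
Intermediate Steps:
E(G) = 0
s(Z, r) = 0
(s(6, -4)*6 + k(39))*((18 + 33*(-25)) + 4821) = (0*6 + 39)*((18 + 33*(-25)) + 4821) = (0 + 39)*((18 - 825) + 4821) = 39*(-807 + 4821) = 39*4014 = 156546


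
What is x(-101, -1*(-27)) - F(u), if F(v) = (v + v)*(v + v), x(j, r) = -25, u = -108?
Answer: -46681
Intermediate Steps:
F(v) = 4*v² (F(v) = (2*v)*(2*v) = 4*v²)
x(-101, -1*(-27)) - F(u) = -25 - 4*(-108)² = -25 - 4*11664 = -25 - 1*46656 = -25 - 46656 = -46681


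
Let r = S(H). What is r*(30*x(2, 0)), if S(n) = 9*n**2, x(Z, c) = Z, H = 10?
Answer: 54000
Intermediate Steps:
r = 900 (r = 9*10**2 = 9*100 = 900)
r*(30*x(2, 0)) = 900*(30*2) = 900*60 = 54000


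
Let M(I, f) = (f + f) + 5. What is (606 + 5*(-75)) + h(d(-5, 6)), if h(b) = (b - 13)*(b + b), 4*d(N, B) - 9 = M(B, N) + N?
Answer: 1901/8 ≈ 237.63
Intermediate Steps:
M(I, f) = 5 + 2*f (M(I, f) = 2*f + 5 = 5 + 2*f)
d(N, B) = 7/2 + 3*N/4 (d(N, B) = 9/4 + ((5 + 2*N) + N)/4 = 9/4 + (5 + 3*N)/4 = 9/4 + (5/4 + 3*N/4) = 7/2 + 3*N/4)
h(b) = 2*b*(-13 + b) (h(b) = (-13 + b)*(2*b) = 2*b*(-13 + b))
(606 + 5*(-75)) + h(d(-5, 6)) = (606 + 5*(-75)) + 2*(7/2 + (¾)*(-5))*(-13 + (7/2 + (¾)*(-5))) = (606 - 375) + 2*(7/2 - 15/4)*(-13 + (7/2 - 15/4)) = 231 + 2*(-¼)*(-13 - ¼) = 231 + 2*(-¼)*(-53/4) = 231 + 53/8 = 1901/8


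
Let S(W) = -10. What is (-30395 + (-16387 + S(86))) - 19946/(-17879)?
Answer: -836574222/17879 ≈ -46791.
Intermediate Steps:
(-30395 + (-16387 + S(86))) - 19946/(-17879) = (-30395 + (-16387 - 10)) - 19946/(-17879) = (-30395 - 16397) - 19946*(-1/17879) = -46792 + 19946/17879 = -836574222/17879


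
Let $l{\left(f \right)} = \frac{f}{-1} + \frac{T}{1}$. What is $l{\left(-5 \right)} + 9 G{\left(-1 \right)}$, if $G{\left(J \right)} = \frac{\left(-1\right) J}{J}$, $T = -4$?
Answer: $-8$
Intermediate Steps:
$G{\left(J \right)} = -1$
$l{\left(f \right)} = -4 - f$ ($l{\left(f \right)} = \frac{f}{-1} - \frac{4}{1} = f \left(-1\right) - 4 = - f - 4 = -4 - f$)
$l{\left(-5 \right)} + 9 G{\left(-1 \right)} = \left(-4 - -5\right) + 9 \left(-1\right) = \left(-4 + 5\right) - 9 = 1 - 9 = -8$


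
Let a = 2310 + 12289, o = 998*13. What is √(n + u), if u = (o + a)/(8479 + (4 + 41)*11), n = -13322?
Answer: I*√21889976930/1282 ≈ 115.41*I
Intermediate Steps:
o = 12974
a = 14599
u = 3939/1282 (u = (12974 + 14599)/(8479 + (4 + 41)*11) = 27573/(8479 + 45*11) = 27573/(8479 + 495) = 27573/8974 = 27573*(1/8974) = 3939/1282 ≈ 3.0725)
√(n + u) = √(-13322 + 3939/1282) = √(-17074865/1282) = I*√21889976930/1282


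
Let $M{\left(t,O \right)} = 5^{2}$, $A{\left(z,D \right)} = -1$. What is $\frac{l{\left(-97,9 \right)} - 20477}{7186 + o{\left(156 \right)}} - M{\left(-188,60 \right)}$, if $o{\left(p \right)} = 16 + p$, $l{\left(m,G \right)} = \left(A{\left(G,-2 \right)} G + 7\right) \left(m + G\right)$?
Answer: $- \frac{204251}{7358} \approx -27.759$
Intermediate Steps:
$M{\left(t,O \right)} = 25$
$l{\left(m,G \right)} = \left(7 - G\right) \left(G + m\right)$ ($l{\left(m,G \right)} = \left(- G + 7\right) \left(m + G\right) = \left(7 - G\right) \left(G + m\right)$)
$\frac{l{\left(-97,9 \right)} - 20477}{7186 + o{\left(156 \right)}} - M{\left(-188,60 \right)} = \frac{\left(- 9^{2} + 7 \cdot 9 + 7 \left(-97\right) - 9 \left(-97\right)\right) - 20477}{7186 + \left(16 + 156\right)} - 25 = \frac{\left(\left(-1\right) 81 + 63 - 679 + 873\right) - 20477}{7186 + 172} - 25 = \frac{\left(-81 + 63 - 679 + 873\right) - 20477}{7358} - 25 = \left(176 - 20477\right) \frac{1}{7358} - 25 = \left(-20301\right) \frac{1}{7358} - 25 = - \frac{20301}{7358} - 25 = - \frac{204251}{7358}$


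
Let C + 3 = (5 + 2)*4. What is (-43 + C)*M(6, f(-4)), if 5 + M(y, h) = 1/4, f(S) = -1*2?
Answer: 171/2 ≈ 85.500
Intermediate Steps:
C = 25 (C = -3 + (5 + 2)*4 = -3 + 7*4 = -3 + 28 = 25)
f(S) = -2
M(y, h) = -19/4 (M(y, h) = -5 + 1/4 = -5 + ¼ = -19/4)
(-43 + C)*M(6, f(-4)) = (-43 + 25)*(-19/4) = -18*(-19/4) = 171/2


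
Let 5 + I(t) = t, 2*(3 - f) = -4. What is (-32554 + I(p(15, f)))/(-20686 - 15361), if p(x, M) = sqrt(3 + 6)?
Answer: 32556/36047 ≈ 0.90315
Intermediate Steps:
f = 5 (f = 3 - 1/2*(-4) = 3 + 2 = 5)
p(x, M) = 3 (p(x, M) = sqrt(9) = 3)
I(t) = -5 + t
(-32554 + I(p(15, f)))/(-20686 - 15361) = (-32554 + (-5 + 3))/(-20686 - 15361) = (-32554 - 2)/(-36047) = -32556*(-1/36047) = 32556/36047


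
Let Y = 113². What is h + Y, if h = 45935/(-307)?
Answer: 3874148/307 ≈ 12619.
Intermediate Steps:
Y = 12769
h = -45935/307 (h = 45935*(-1/307) = -45935/307 ≈ -149.63)
h + Y = -45935/307 + 12769 = 3874148/307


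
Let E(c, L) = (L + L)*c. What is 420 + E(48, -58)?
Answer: -5148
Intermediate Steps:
E(c, L) = 2*L*c (E(c, L) = (2*L)*c = 2*L*c)
420 + E(48, -58) = 420 + 2*(-58)*48 = 420 - 5568 = -5148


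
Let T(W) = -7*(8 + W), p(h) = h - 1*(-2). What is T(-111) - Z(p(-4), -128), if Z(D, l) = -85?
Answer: 806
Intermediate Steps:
p(h) = 2 + h (p(h) = h + 2 = 2 + h)
T(W) = -56 - 7*W
T(-111) - Z(p(-4), -128) = (-56 - 7*(-111)) - 1*(-85) = (-56 + 777) + 85 = 721 + 85 = 806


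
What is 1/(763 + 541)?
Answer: 1/1304 ≈ 0.00076687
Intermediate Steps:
1/(763 + 541) = 1/1304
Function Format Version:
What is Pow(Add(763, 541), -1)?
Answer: Rational(1, 1304) ≈ 0.00076687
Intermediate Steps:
Pow(Add(763, 541), -1) = Pow(1304, -1) = Rational(1, 1304)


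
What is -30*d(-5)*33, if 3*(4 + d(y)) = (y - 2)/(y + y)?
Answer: 3729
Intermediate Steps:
d(y) = -4 + (-2 + y)/(6*y) (d(y) = -4 + ((y - 2)/(y + y))/3 = -4 + ((-2 + y)/((2*y)))/3 = -4 + ((-2 + y)*(1/(2*y)))/3 = -4 + ((-2 + y)/(2*y))/3 = -4 + (-2 + y)/(6*y))
-30*d(-5)*33 = -5*(-2 - 23*(-5))/(-5)*33 = -5*(-1)*(-2 + 115)/5*33 = -5*(-1)*113/5*33 = -30*(-113/30)*33 = 113*33 = 3729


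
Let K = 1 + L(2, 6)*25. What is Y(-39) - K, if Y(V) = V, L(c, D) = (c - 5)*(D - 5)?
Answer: 35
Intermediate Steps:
L(c, D) = (-5 + D)*(-5 + c) (L(c, D) = (-5 + c)*(-5 + D) = (-5 + D)*(-5 + c))
K = -74 (K = 1 + (25 - 5*6 - 5*2 + 6*2)*25 = 1 + (25 - 30 - 10 + 12)*25 = 1 - 3*25 = 1 - 75 = -74)
Y(-39) - K = -39 - 1*(-74) = -39 + 74 = 35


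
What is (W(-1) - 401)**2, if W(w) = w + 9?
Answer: 154449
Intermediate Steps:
W(w) = 9 + w
(W(-1) - 401)**2 = ((9 - 1) - 401)**2 = (8 - 401)**2 = (-393)**2 = 154449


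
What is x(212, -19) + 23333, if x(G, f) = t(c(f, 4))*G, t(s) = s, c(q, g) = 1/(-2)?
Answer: 23227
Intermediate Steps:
c(q, g) = -½
x(G, f) = -G/2
x(212, -19) + 23333 = -½*212 + 23333 = -106 + 23333 = 23227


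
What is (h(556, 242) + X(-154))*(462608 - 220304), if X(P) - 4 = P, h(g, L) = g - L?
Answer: 39737856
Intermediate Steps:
X(P) = 4 + P
(h(556, 242) + X(-154))*(462608 - 220304) = ((556 - 1*242) + (4 - 154))*(462608 - 220304) = ((556 - 242) - 150)*242304 = (314 - 150)*242304 = 164*242304 = 39737856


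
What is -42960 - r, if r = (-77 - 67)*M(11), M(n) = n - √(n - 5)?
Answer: -41376 - 144*√6 ≈ -41729.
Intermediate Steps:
M(n) = n - √(-5 + n)
r = -1584 + 144*√6 (r = (-77 - 67)*(11 - √(-5 + 11)) = -144*(11 - √6) = -1584 + 144*√6 ≈ -1231.3)
-42960 - r = -42960 - (-1584 + 144*√6) = -42960 + (1584 - 144*√6) = -41376 - 144*√6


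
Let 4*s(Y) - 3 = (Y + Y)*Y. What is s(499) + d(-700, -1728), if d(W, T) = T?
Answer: 491093/4 ≈ 1.2277e+5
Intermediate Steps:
s(Y) = ¾ + Y²/2 (s(Y) = ¾ + ((Y + Y)*Y)/4 = ¾ + ((2*Y)*Y)/4 = ¾ + (2*Y²)/4 = ¾ + Y²/2)
s(499) + d(-700, -1728) = (¾ + (½)*499²) - 1728 = (¾ + (½)*249001) - 1728 = (¾ + 249001/2) - 1728 = 498005/4 - 1728 = 491093/4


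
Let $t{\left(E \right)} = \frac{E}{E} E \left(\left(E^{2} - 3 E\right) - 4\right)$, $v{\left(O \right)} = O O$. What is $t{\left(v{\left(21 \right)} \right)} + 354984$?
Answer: $85535898$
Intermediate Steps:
$v{\left(O \right)} = O^{2}$
$t{\left(E \right)} = E \left(-4 + E^{2} - 3 E\right)$ ($t{\left(E \right)} = 1 E \left(-4 + E^{2} - 3 E\right) = E \left(-4 + E^{2} - 3 E\right)$)
$t{\left(v{\left(21 \right)} \right)} + 354984 = 21^{2} \left(-4 + \left(21^{2}\right)^{2} - 3 \cdot 21^{2}\right) + 354984 = 441 \left(-4 + 441^{2} - 1323\right) + 354984 = 441 \left(-4 + 194481 - 1323\right) + 354984 = 441 \cdot 193154 + 354984 = 85180914 + 354984 = 85535898$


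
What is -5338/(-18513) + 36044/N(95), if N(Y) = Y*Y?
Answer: 42085766/9828225 ≈ 4.2821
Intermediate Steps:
N(Y) = Y**2
-5338/(-18513) + 36044/N(95) = -5338/(-18513) + 36044/(95**2) = -5338*(-1/18513) + 36044/9025 = 314/1089 + 36044*(1/9025) = 314/1089 + 36044/9025 = 42085766/9828225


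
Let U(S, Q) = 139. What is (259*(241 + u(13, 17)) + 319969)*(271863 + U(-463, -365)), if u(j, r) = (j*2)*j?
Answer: 127821899860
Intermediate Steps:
u(j, r) = 2*j² (u(j, r) = (2*j)*j = 2*j²)
(259*(241 + u(13, 17)) + 319969)*(271863 + U(-463, -365)) = (259*(241 + 2*13²) + 319969)*(271863 + 139) = (259*(241 + 2*169) + 319969)*272002 = (259*(241 + 338) + 319969)*272002 = (259*579 + 319969)*272002 = (149961 + 319969)*272002 = 469930*272002 = 127821899860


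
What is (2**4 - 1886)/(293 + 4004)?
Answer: -1870/4297 ≈ -0.43519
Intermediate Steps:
(2**4 - 1886)/(293 + 4004) = (16 - 1886)/4297 = -1870*1/4297 = -1870/4297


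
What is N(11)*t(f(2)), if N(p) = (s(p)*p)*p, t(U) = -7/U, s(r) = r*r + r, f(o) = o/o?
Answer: -111804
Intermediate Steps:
f(o) = 1
s(r) = r + r**2 (s(r) = r**2 + r = r + r**2)
N(p) = p**3*(1 + p) (N(p) = ((p*(1 + p))*p)*p = (p**2*(1 + p))*p = p**3*(1 + p))
N(11)*t(f(2)) = (11**3*(1 + 11))*(-7/1) = (1331*12)*(-7*1) = 15972*(-7) = -111804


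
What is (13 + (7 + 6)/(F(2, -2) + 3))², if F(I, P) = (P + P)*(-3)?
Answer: 43264/225 ≈ 192.28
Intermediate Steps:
F(I, P) = -6*P (F(I, P) = (2*P)*(-3) = -6*P)
(13 + (7 + 6)/(F(2, -2) + 3))² = (13 + (7 + 6)/(-6*(-2) + 3))² = (13 + 13/(12 + 3))² = (13 + 13/15)² = (208/15)² = 43264/225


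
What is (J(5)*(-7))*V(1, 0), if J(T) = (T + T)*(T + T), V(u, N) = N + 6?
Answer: -4200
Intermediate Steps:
V(u, N) = 6 + N
J(T) = 4*T**2 (J(T) = (2*T)*(2*T) = 4*T**2)
(J(5)*(-7))*V(1, 0) = ((4*5**2)*(-7))*(6 + 0) = ((4*25)*(-7))*6 = (100*(-7))*6 = -700*6 = -4200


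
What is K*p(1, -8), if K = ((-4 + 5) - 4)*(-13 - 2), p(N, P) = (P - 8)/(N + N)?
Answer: -360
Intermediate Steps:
p(N, P) = (-8 + P)/(2*N) (p(N, P) = (-8 + P)/((2*N)) = (-8 + P)*(1/(2*N)) = (-8 + P)/(2*N))
K = 45 (K = (1 - 4)*(-15) = -3*(-15) = 45)
K*p(1, -8) = 45*((1/2)*(-8 - 8)/1) = 45*((1/2)*1*(-16)) = 45*(-8) = -360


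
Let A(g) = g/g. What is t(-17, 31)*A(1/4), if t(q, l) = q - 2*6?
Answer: -29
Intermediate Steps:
A(g) = 1
t(q, l) = -12 + q (t(q, l) = q - 12 = -12 + q)
t(-17, 31)*A(1/4) = (-12 - 17)*1 = -29*1 = -29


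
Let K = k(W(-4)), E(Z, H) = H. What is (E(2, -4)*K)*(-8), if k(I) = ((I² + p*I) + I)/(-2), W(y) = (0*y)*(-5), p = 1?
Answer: 0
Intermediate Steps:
W(y) = 0 (W(y) = 0*(-5) = 0)
k(I) = -I - I²/2 (k(I) = ((I² + 1*I) + I)/(-2) = ((I² + I) + I)*(-½) = ((I + I²) + I)*(-½) = (I² + 2*I)*(-½) = -I - I²/2)
K = 0 (K = -½*0*(2 + 0) = -½*0*2 = 0)
(E(2, -4)*K)*(-8) = -4*0*(-8) = 0*(-8) = 0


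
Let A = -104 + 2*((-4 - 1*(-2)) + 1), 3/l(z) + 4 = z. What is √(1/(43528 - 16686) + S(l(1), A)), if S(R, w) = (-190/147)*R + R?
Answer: √92955429678/563682 ≈ 0.54088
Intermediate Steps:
l(z) = 3/(-4 + z)
A = -106 (A = -104 + 2*((-4 + 2) + 1) = -104 + 2*(-2 + 1) = -104 + 2*(-1) = -104 - 2 = -106)
S(R, w) = -43*R/147 (S(R, w) = (-190*1/147)*R + R = -190*R/147 + R = -43*R/147)
√(1/(43528 - 16686) + S(l(1), A)) = √(1/(43528 - 16686) - 43/(49*(-4 + 1))) = √(1/26842 - 43/(49*(-3))) = √(1/26842 - 43*(-1)/(49*3)) = √(1/26842 - 43/147*(-1)) = √(1/26842 + 43/147) = √(1154353/3945774) = √92955429678/563682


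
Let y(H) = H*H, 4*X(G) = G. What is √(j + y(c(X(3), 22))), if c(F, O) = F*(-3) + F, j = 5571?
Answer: 3*√2477/2 ≈ 74.654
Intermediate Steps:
X(G) = G/4
c(F, O) = -2*F (c(F, O) = -3*F + F = -2*F)
y(H) = H²
√(j + y(c(X(3), 22))) = √(5571 + (-3/2)²) = √(5571 + 9/4) = √(22293/4) = 3*√2477/2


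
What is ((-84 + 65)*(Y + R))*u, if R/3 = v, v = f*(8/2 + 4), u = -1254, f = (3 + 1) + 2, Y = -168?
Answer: -571824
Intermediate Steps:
f = 6 (f = 4 + 2 = 6)
v = 48 (v = 6*(8/2 + 4) = 6*(8*(½) + 4) = 6*(4 + 4) = 6*8 = 48)
R = 144 (R = 3*48 = 144)
((-84 + 65)*(Y + R))*u = ((-84 + 65)*(-168 + 144))*(-1254) = -19*(-24)*(-1254) = 456*(-1254) = -571824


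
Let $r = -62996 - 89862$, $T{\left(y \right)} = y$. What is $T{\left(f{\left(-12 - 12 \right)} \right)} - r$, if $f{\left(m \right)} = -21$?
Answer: $152837$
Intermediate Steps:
$r = -152858$
$T{\left(f{\left(-12 - 12 \right)} \right)} - r = -21 - -152858 = -21 + 152858 = 152837$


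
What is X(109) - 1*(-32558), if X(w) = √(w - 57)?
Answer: 32558 + 2*√13 ≈ 32565.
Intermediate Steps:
X(w) = √(-57 + w)
X(109) - 1*(-32558) = √(-57 + 109) - 1*(-32558) = √52 + 32558 = 2*√13 + 32558 = 32558 + 2*√13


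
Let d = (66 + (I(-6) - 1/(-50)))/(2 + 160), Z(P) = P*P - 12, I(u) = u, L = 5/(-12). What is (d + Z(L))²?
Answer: 137767911241/1049760000 ≈ 131.24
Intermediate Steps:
L = -5/12 (L = 5*(-1/12) = -5/12 ≈ -0.41667)
Z(P) = -12 + P² (Z(P) = P² - 12 = -12 + P²)
d = 3001/8100 (d = (66 + (-6 - 1/(-50)))/(2 + 160) = (66 + (-6 - 1*(-1/50)))/162 = (66 + (-6 + 1/50))*(1/162) = (66 - 299/50)*(1/162) = (3001/50)*(1/162) = 3001/8100 ≈ 0.37049)
(d + Z(L))² = (3001/8100 + (-12 + (-5/12)²))² = (3001/8100 + (-12 + 25/144))² = (3001/8100 - 1703/144)² = (-371171/32400)² = 137767911241/1049760000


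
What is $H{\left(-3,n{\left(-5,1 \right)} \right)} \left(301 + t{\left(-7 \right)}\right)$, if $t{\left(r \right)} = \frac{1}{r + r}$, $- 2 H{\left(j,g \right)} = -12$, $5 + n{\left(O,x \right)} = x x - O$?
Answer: $\frac{12639}{7} \approx 1805.6$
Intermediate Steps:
$n{\left(O,x \right)} = -5 + x^{2} - O$ ($n{\left(O,x \right)} = -5 - \left(O - x x\right) = -5 - \left(O - x^{2}\right) = -5 + x^{2} - O$)
$H{\left(j,g \right)} = 6$ ($H{\left(j,g \right)} = \left(- \frac{1}{2}\right) \left(-12\right) = 6$)
$t{\left(r \right)} = \frac{1}{2 r}$
$H{\left(-3,n{\left(-5,1 \right)} \right)} \left(301 + t{\left(-7 \right)}\right) = 6 \left(301 + \frac{1}{2 \left(-7\right)}\right) = 6 \left(301 + \frac{1}{2} \left(- \frac{1}{7}\right)\right) = 6 \left(301 - \frac{1}{14}\right) = 6 \cdot \frac{4213}{14} = \frac{12639}{7}$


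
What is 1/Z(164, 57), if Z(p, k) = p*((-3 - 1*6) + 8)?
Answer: -1/164 ≈ -0.0060976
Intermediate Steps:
Z(p, k) = -p (Z(p, k) = p*((-3 - 6) + 8) = p*(-9 + 8) = p*(-1) = -p)
1/Z(164, 57) = 1/(-1*164) = 1/(-164) = -1/164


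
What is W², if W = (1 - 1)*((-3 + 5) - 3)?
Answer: 0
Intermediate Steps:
W = 0 (W = 0*(2 - 3) = 0*(-1) = 0)
W² = 0² = 0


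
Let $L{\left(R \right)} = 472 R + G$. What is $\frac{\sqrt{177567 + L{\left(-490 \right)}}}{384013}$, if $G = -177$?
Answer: $\frac{i \sqrt{53890}}{384013} \approx 0.00060452 i$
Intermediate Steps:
$L{\left(R \right)} = -177 + 472 R$ ($L{\left(R \right)} = 472 R - 177 = -177 + 472 R$)
$\frac{\sqrt{177567 + L{\left(-490 \right)}}}{384013} = \frac{\sqrt{177567 + \left(-177 + 472 \left(-490\right)\right)}}{384013} = \sqrt{177567 - 231457} \cdot \frac{1}{384013} = \sqrt{-53890} \cdot \frac{1}{384013} = i \sqrt{53890} \cdot \frac{1}{384013} = \frac{i \sqrt{53890}}{384013}$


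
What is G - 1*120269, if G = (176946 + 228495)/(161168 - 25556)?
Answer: -1812168243/15068 ≈ -1.2027e+5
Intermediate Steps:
G = 45049/15068 (G = 405441/135612 = 405441*(1/135612) = 45049/15068 ≈ 2.9897)
G - 1*120269 = 45049/15068 - 1*120269 = 45049/15068 - 120269 = -1812168243/15068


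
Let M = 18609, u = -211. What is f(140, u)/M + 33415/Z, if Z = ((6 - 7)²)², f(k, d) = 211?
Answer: 621819946/18609 ≈ 33415.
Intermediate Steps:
Z = 1 (Z = ((-1)²)² = 1² = 1)
f(140, u)/M + 33415/Z = 211/18609 + 33415/1 = 211*(1/18609) + 33415*1 = 211/18609 + 33415 = 621819946/18609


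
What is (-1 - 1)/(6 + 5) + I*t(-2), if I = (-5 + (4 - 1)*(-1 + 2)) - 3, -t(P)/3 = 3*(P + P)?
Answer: -1982/11 ≈ -180.18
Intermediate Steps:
t(P) = -18*P (t(P) = -9*(P + P) = -9*2*P = -18*P)
I = -5 (I = (-5 + 3*1) - 3 = (-5 + 3) - 3 = -2 - 3 = -5)
(-1 - 1)/(6 + 5) + I*t(-2) = (-1 - 1)/(6 + 5) - (-90)*(-2) = -2/11 - 5*36 = -2*1/11 - 180 = -2/11 - 180 = -1982/11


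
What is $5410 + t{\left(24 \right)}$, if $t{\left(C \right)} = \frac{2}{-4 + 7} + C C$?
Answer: $\frac{17960}{3} \approx 5986.7$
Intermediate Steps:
$t{\left(C \right)} = \frac{2}{3} + C^{2}$
$5410 + t{\left(24 \right)} = 5410 + \left(\frac{2}{3} + 24^{2}\right) = 5410 + \left(\frac{2}{3} + 576\right) = 5410 + \frac{1730}{3} = \frac{17960}{3}$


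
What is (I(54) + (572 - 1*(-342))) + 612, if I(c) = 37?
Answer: 1563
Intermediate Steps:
(I(54) + (572 - 1*(-342))) + 612 = (37 + (572 - 1*(-342))) + 612 = (37 + (572 + 342)) + 612 = (37 + 914) + 612 = 951 + 612 = 1563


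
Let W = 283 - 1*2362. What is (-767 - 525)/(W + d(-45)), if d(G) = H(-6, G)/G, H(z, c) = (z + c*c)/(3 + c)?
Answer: 813960/1309097 ≈ 0.62177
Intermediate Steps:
W = -2079 (W = 283 - 2362 = -2079)
H(z, c) = (z + c²)/(3 + c)
d(G) = (-6 + G²)/(G*(3 + G)) (d(G) = ((-6 + G²)/(3 + G))/G = (-6 + G²)/(G*(3 + G)))
(-767 - 525)/(W + d(-45)) = (-767 - 525)/(-2079 + (-6 + (-45)²)/((-45)*(3 - 45))) = -1292/(-2079 - 1/45*(-6 + 2025)/(-42)) = -1292/(-2079 - 1/45*(-1/42)*2019) = -1292/(-2079 + 673/630) = -1292/(-1309097/630) = -1292*(-630/1309097) = 813960/1309097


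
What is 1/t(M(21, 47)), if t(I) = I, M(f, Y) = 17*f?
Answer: 1/357 ≈ 0.0028011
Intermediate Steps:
1/t(M(21, 47)) = 1/(17*21) = 1/357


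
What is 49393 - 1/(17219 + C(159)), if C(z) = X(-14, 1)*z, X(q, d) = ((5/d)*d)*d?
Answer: 889765501/18014 ≈ 49393.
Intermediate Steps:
X(q, d) = 5*d
C(z) = 5*z (C(z) = (5*1)*z = 5*z)
49393 - 1/(17219 + C(159)) = 49393 - 1/(17219 + 5*159) = 49393 - 1/(17219 + 795) = 49393 - 1/18014 = 889765501/18014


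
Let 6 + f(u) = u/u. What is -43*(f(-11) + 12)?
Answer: -301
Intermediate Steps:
f(u) = -5 (f(u) = -6 + u/u = -6 + 1 = -5)
-43*(f(-11) + 12) = -43*(-5 + 12) = -43*7 = -301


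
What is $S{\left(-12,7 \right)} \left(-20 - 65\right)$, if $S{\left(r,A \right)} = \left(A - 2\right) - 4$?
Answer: $-85$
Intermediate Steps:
$S{\left(r,A \right)} = -6 + A$ ($S{\left(r,A \right)} = \left(-2 + A\right) - 4 = -6 + A$)
$S{\left(-12,7 \right)} \left(-20 - 65\right) = \left(-6 + 7\right) \left(-20 - 65\right) = 1 \left(-20 - 65\right) = 1 \left(-85\right) = -85$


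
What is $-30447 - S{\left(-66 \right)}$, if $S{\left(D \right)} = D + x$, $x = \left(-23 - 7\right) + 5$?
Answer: $-30356$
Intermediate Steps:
$x = -25$ ($x = -30 + 5 = -25$)
$S{\left(D \right)} = -25 + D$ ($S{\left(D \right)} = D - 25 = -25 + D$)
$-30447 - S{\left(-66 \right)} = -30447 - \left(-25 - 66\right) = -30447 - -91 = -30447 + 91 = -30356$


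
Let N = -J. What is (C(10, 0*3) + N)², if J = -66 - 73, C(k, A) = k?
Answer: 22201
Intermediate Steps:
J = -139
N = 139 (N = -1*(-139) = 139)
(C(10, 0*3) + N)² = (10 + 139)² = 149² = 22201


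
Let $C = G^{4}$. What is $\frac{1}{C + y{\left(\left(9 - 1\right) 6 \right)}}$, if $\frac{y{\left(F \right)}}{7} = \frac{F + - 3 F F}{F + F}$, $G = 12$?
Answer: $\frac{2}{40471} \approx 4.9418 \cdot 10^{-5}$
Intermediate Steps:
$y{\left(F \right)} = \frac{7 \left(F - 3 F^{2}\right)}{2 F}$ ($y{\left(F \right)} = 7 \frac{F + - 3 F F}{F + F} = 7 \frac{F - 3 F^{2}}{2 F} = \frac{7 \left(F - 3 F^{2}\right)}{2 F}$)
$C = 20736$ ($C = 12^{4} = 20736$)
$\frac{1}{C + y{\left(\left(9 - 1\right) 6 \right)}} = \frac{1}{20736 + \left(\frac{7}{2} - \frac{21 \left(9 - 1\right) 6}{2}\right)} = \frac{1}{20736 + \left(\frac{7}{2} - \frac{21 \cdot 8 \cdot 6}{2}\right)} = \frac{1}{20736 + \left(\frac{7}{2} - 504\right)} = \frac{1}{20736 - \frac{1001}{2}} = \frac{1}{\frac{40471}{2}} = \frac{2}{40471}$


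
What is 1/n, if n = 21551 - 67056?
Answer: -1/45505 ≈ -2.1976e-5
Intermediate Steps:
n = -45505
1/n = 1/(-45505) = -1/45505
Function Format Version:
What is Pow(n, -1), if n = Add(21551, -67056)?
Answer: Rational(-1, 45505) ≈ -2.1976e-5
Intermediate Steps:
n = -45505
Pow(n, -1) = Pow(-45505, -1) = Rational(-1, 45505)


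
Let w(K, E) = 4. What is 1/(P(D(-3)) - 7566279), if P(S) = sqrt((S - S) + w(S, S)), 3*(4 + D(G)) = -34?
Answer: -1/7566277 ≈ -1.3217e-7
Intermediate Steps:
D(G) = -46/3 (D(G) = -4 + (1/3)*(-34) = -4 - 34/3 = -46/3)
P(S) = 2 (P(S) = sqrt((S - S) + 4) = sqrt(0 + 4) = sqrt(4) = 2)
1/(P(D(-3)) - 7566279) = 1/(2 - 7566279) = 1/(-7566277) = -1/7566277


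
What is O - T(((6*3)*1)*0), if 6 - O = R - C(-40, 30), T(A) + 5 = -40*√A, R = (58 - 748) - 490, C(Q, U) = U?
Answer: 1221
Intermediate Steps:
R = -1180 (R = -690 - 490 = -1180)
T(A) = -5 - 40*√A
O = 1216 (O = 6 - (-1180 - 1*30) = 6 - (-1180 - 30) = 6 - 1*(-1210) = 6 + 1210 = 1216)
O - T(((6*3)*1)*0) = 1216 - (-5 - 40*√(((6*3)*1)*0)) = 1216 - (-5 - 40*√((18*1)*0)) = 1216 - (-5 - 40*√(18*0)) = 1216 - (-5 - 40*√0) = 1216 - (-5 - 40*0) = 1216 - (-5 + 0) = 1216 - 1*(-5) = 1216 + 5 = 1221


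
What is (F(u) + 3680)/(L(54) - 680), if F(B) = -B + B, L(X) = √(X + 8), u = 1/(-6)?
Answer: -1251200/231169 - 1840*√62/231169 ≈ -5.4752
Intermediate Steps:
u = -⅙ ≈ -0.16667
L(X) = √(8 + X)
F(B) = 0
(F(u) + 3680)/(L(54) - 680) = (0 + 3680)/(√(8 + 54) - 680) = 3680/(√62 - 680) = 3680/(-680 + √62)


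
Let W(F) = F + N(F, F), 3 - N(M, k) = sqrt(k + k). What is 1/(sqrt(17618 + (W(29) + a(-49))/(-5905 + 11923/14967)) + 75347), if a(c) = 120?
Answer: 1/(75347 + sqrt(389217221008/22092053 + 14967*sqrt(58)/88368212)) ≈ 1.3249e-5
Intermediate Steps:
N(M, k) = 3 - sqrt(2)*sqrt(k) (N(M, k) = 3 - sqrt(k + k) = 3 - sqrt(2*k) = 3 - sqrt(2)*sqrt(k))
W(F) = 3 + F - sqrt(2)*sqrt(F) (W(F) = F + (3 - sqrt(2)*sqrt(F)) = 3 + F - sqrt(2)*sqrt(F))
1/(sqrt(17618 + (W(29) + a(-49))/(-5905 + 11923/14967)) + 75347) = 1/(sqrt(17618 + ((3 + 29 - sqrt(2)*sqrt(29)) + 120)/(-5905 + 11923/14967)) + 75347) = 1/(sqrt(17618 + ((3 + 29 - sqrt(58)) + 120)/(-5905 + 11923*(1/14967))) + 75347) = 1/(sqrt(17618 + ((32 - sqrt(58)) + 120)/(-5905 + 11923/14967)) + 75347) = 1/(sqrt(17618 + (152 - sqrt(58))/(-88368212/14967)) + 75347) = 1/(sqrt(17618 + (152 - sqrt(58))*(-14967/88368212)) + 75347) = 1/(sqrt(17618 + (-568746/22092053 + 14967*sqrt(58)/88368212)) + 75347) = 1/(sqrt(389217221008/22092053 + 14967*sqrt(58)/88368212) + 75347) = 1/(75347 + sqrt(389217221008/22092053 + 14967*sqrt(58)/88368212))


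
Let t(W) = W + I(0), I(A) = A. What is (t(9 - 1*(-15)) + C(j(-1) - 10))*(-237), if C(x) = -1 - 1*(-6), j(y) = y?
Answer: -6873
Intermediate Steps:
C(x) = 5 (C(x) = -1 + 6 = 5)
t(W) = W (t(W) = W + 0 = W)
(t(9 - 1*(-15)) + C(j(-1) - 10))*(-237) = ((9 - 1*(-15)) + 5)*(-237) = ((9 + 15) + 5)*(-237) = (24 + 5)*(-237) = 29*(-237) = -6873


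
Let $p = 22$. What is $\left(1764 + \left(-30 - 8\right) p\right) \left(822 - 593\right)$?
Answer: $212512$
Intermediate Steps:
$\left(1764 + \left(-30 - 8\right) p\right) \left(822 - 593\right) = \left(1764 + \left(-30 - 8\right) 22\right) \left(822 - 593\right) = \left(1764 - 836\right) 229 = 928 \cdot 229 = 212512$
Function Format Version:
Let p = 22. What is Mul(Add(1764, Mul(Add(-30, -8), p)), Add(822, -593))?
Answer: 212512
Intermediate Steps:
Mul(Add(1764, Mul(Add(-30, -8), p)), Add(822, -593)) = Mul(Add(1764, Mul(Add(-30, -8), 22)), Add(822, -593)) = Mul(Add(1764, Mul(-38, 22)), 229) = Mul(Add(1764, -836), 229) = Mul(928, 229) = 212512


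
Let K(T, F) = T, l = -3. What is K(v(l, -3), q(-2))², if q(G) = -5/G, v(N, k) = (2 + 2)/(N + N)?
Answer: 4/9 ≈ 0.44444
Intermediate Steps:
v(N, k) = 2/N (v(N, k) = 4/((2*N)) = 4*(1/(2*N)) = 2/N)
K(v(l, -3), q(-2))² = (2/(-3))² = (2*(-⅓))² = (-⅔)² = 4/9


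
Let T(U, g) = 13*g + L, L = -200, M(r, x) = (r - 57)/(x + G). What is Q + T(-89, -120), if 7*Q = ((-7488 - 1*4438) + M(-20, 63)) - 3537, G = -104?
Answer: -162718/41 ≈ -3968.7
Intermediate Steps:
M(r, x) = (-57 + r)/(-104 + x) (M(r, x) = (r - 57)/(x - 104) = (-57 + r)/(-104 + x))
Q = -90558/41 (Q = (((-7488 - 1*4438) + (-57 - 20)/(-104 + 63)) - 3537)/7 = (((-7488 - 4438) - 77/(-41)) - 3537)/7 = ((-11926 - 1/41*(-77)) - 3537)/7 = ((-11926 + 77/41) - 3537)/7 = (-488889/41 - 3537)/7 = (⅐)*(-633906/41) = -90558/41 ≈ -2208.7)
T(U, g) = -200 + 13*g (T(U, g) = 13*g - 200 = -200 + 13*g)
Q + T(-89, -120) = -90558/41 + (-200 + 13*(-120)) = -90558/41 + (-200 - 1560) = -90558/41 - 1760 = -162718/41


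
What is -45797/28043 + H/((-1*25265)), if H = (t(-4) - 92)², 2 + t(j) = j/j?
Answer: -45148552/22855045 ≈ -1.9754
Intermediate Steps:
t(j) = -1 (t(j) = -2 + j/j = -2 + 1 = -1)
H = 8649 (H = (-1 - 92)² = (-93)² = 8649)
-45797/28043 + H/((-1*25265)) = -45797/28043 + 8649/((-1*25265)) = -45797*1/28043 + 8649/(-25265) = -45797/28043 + 8649*(-1/25265) = -45797/28043 - 279/815 = -45148552/22855045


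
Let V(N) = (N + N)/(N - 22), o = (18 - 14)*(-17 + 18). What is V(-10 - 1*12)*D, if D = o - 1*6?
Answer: -2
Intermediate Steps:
o = 4 (o = 4*1 = 4)
D = -2 (D = 4 - 1*6 = 4 - 6 = -2)
V(N) = 2*N/(-22 + N) (V(N) = (2*N)/(-22 + N) = 2*N/(-22 + N))
V(-10 - 1*12)*D = (2*(-10 - 1*12)/(-22 + (-10 - 1*12)))*(-2) = (2*(-10 - 12)/(-22 + (-10 - 12)))*(-2) = (2*(-22)/(-22 - 22))*(-2) = (2*(-22)/(-44))*(-2) = (2*(-22)*(-1/44))*(-2) = 1*(-2) = -2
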